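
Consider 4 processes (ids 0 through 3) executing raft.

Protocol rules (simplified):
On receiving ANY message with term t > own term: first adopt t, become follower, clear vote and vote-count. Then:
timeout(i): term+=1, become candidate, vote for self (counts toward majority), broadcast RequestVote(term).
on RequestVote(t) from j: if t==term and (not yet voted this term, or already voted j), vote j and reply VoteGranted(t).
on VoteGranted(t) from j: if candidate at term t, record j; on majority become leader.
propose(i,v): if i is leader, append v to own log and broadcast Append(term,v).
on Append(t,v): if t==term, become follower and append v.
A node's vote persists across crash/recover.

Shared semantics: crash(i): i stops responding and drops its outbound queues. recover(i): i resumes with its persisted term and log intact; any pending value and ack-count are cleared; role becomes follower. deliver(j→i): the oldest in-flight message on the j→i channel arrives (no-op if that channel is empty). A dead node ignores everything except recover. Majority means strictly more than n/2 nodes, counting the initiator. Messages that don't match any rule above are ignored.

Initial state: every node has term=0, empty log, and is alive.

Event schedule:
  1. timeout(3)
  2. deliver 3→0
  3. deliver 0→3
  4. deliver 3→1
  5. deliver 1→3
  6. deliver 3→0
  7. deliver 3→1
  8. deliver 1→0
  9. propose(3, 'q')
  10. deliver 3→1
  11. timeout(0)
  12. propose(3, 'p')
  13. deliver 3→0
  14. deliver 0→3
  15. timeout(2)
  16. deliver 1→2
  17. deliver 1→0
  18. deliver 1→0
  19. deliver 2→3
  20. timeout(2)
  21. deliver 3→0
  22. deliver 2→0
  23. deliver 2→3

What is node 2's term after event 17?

after 1 — timeout(3): n3:cand/t1/[-]
after 2 — deliver 3→0: n0:foll/t1/[-]
after 3 — deliver 0→3: ·
after 4 — deliver 3→1: n1:foll/t1/[-]
after 5 — deliver 1→3: n3:lead/t1/[-]
after 6 — deliver 3→0: ·
after 7 — deliver 3→1: ·
after 8 — deliver 1→0: ·
after 9 — propose(3,'q'): n3:lead/t1/[q]
after 10 — deliver 3→1: n1:foll/t1/[q]
after 11 — timeout(0): n0:cand/t2/[-]
after 12 — propose(3,'p'): n3:lead/t1/[q,p]
after 13 — deliver 3→0: ·
after 14 — deliver 0→3: n3:foll/t2/[q,p]
after 15 — timeout(2): n2:cand/t1/[-]
after 16 — deliver 1→2: ·
after 17 — deliver 1→0: ·

1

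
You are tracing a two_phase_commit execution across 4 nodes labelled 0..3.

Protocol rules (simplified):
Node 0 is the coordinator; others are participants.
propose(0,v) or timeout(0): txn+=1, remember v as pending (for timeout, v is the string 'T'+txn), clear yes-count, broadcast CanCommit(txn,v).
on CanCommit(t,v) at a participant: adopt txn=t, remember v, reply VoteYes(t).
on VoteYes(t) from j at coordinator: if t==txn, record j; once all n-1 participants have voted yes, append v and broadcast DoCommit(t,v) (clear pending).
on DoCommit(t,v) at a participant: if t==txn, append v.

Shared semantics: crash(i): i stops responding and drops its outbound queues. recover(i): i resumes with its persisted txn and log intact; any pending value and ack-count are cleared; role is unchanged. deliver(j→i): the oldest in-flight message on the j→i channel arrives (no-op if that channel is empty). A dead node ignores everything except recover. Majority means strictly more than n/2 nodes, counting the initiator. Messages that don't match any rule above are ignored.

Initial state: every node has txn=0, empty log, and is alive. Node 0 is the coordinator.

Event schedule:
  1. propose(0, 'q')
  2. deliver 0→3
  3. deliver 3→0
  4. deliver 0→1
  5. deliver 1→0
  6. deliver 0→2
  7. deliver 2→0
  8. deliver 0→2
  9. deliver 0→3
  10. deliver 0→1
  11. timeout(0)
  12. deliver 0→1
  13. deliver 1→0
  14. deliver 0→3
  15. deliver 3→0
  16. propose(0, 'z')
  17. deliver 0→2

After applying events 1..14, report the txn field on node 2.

[1] propose(0,'q') → N0(coor t1 [-])
[2] deliver 0→3 → N3(part t1 [-])
[3] deliver 3→0 → ∅
[4] deliver 0→1 → N1(part t1 [-])
[5] deliver 1→0 → ∅
[6] deliver 0→2 → N2(part t1 [-])
[7] deliver 2→0 → N0(coor t1 [q])
[8] deliver 0→2 → N2(part t1 [q])
[9] deliver 0→3 → N3(part t1 [q])
[10] deliver 0→1 → N1(part t1 [q])
[11] timeout(0) → N0(coor t2 [q])
[12] deliver 0→1 → N1(part t2 [q])
[13] deliver 1→0 → ∅
[14] deliver 0→3 → N3(part t2 [q])

1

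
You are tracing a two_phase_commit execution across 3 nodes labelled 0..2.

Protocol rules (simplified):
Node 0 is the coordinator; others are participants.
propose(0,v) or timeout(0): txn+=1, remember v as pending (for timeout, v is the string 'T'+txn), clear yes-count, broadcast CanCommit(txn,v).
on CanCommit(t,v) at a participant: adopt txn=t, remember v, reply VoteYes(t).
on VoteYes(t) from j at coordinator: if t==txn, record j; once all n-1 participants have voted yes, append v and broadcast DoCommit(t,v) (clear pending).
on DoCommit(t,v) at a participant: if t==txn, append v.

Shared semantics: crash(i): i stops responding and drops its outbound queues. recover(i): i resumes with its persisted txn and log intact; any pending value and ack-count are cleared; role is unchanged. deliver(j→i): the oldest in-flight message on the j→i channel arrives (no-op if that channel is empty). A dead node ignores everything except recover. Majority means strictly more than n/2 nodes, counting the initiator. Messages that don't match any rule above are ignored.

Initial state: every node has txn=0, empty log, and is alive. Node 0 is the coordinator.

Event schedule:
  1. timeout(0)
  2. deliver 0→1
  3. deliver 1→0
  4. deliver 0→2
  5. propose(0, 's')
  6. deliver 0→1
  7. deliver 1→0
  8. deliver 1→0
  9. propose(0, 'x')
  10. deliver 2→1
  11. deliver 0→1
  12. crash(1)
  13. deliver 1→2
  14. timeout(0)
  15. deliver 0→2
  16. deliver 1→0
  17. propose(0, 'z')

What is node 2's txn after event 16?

[1] timeout(0) → N0(coor t1 [-])
[2] deliver 0→1 → N1(part t1 [-])
[3] deliver 1→0 → ∅
[4] deliver 0→2 → N2(part t1 [-])
[5] propose(0,'s') → N0(coor t2 [-])
[6] deliver 0→1 → N1(part t2 [-])
[7] deliver 1→0 → ∅
[8] deliver 1→0 → ∅
[9] propose(0,'x') → N0(coor t3 [-])
[10] deliver 2→1 → ∅
[11] deliver 0→1 → N1(part t3 [-])
[12] crash(1) → N1(✗part t3 [-])
[13] deliver 1→2 → ∅
[14] timeout(0) → N0(coor t4 [-])
[15] deliver 0→2 → N2(part t2 [-])
[16] deliver 1→0 → ∅

2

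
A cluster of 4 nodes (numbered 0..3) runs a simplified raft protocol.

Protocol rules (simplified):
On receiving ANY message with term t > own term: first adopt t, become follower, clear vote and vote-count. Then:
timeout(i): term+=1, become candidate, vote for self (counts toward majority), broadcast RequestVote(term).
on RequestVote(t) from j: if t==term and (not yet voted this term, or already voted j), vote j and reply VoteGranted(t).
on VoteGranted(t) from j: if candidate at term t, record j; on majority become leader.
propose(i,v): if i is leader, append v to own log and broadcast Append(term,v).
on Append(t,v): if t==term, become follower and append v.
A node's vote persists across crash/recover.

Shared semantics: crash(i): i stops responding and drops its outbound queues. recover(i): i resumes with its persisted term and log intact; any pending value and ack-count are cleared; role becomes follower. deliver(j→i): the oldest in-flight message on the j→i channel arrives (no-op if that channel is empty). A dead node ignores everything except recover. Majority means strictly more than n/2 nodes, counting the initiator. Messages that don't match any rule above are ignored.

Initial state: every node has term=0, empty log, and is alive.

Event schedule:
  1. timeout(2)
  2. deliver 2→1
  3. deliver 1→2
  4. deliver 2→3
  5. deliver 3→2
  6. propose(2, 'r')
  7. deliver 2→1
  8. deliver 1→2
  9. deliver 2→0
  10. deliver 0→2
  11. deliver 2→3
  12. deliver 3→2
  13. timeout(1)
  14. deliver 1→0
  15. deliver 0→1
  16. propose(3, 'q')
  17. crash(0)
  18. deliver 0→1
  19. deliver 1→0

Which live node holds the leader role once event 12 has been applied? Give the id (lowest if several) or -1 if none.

after 1 — timeout(2): n2:cand/t1/[-]
after 2 — deliver 2→1: n1:foll/t1/[-]
after 3 — deliver 1→2: ·
after 4 — deliver 2→3: n3:foll/t1/[-]
after 5 — deliver 3→2: n2:lead/t1/[-]
after 6 — propose(2,'r'): n2:lead/t1/[r]
after 7 — deliver 2→1: n1:foll/t1/[r]
after 8 — deliver 1→2: ·
after 9 — deliver 2→0: n0:foll/t1/[-]
after 10 — deliver 0→2: ·
after 11 — deliver 2→3: n3:foll/t1/[r]
after 12 — deliver 3→2: ·

2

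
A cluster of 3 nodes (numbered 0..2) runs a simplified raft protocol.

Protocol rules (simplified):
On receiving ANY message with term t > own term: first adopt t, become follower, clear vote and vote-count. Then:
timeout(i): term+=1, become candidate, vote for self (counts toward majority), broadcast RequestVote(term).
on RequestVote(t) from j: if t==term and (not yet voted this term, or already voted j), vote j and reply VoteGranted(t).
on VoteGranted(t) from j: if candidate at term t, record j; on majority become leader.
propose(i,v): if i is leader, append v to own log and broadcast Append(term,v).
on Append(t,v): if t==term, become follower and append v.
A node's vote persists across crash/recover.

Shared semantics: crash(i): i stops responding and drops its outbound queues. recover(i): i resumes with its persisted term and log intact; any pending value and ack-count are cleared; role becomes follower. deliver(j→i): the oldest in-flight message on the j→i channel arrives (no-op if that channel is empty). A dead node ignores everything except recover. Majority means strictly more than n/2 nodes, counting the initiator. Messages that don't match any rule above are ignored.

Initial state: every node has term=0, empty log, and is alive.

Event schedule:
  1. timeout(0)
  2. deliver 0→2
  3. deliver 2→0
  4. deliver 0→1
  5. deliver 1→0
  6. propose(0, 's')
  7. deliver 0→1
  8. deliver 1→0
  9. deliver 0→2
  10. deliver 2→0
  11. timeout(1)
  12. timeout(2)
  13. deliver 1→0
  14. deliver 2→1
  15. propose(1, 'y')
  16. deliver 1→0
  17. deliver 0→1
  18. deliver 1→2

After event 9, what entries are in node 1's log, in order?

1. timeout(0):  <0:cand t1 ->
2. deliver 0→2:  <2:foll t1 ->
3. deliver 2→0:  <0:lead t1 ->
4. deliver 0→1:  <1:foll t1 ->
5. deliver 1→0:  nop
6. propose(0,'s'):  <0:lead t1 s>
7. deliver 0→1:  <1:foll t1 s>
8. deliver 1→0:  nop
9. deliver 0→2:  <2:foll t1 s>

s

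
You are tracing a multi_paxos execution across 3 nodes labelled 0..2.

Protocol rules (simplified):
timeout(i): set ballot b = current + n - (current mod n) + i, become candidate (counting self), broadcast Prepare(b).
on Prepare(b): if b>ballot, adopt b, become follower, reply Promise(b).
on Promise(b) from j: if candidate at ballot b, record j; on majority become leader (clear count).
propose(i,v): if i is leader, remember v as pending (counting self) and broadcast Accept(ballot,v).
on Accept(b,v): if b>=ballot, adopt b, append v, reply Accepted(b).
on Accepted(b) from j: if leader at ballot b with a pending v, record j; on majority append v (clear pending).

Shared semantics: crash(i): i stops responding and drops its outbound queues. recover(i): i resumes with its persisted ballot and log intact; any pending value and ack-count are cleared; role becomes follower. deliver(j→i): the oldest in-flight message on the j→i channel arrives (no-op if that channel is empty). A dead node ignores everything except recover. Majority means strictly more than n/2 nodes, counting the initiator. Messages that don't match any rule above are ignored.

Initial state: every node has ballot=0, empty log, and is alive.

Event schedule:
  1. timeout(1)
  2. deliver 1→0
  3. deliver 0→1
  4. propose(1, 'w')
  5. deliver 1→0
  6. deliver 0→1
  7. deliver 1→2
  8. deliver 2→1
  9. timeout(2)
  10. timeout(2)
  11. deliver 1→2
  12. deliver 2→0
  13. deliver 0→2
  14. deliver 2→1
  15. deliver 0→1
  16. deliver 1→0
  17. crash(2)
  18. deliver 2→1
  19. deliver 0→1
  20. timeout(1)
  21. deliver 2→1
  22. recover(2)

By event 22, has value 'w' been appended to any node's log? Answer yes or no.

step 1 timeout(1): 1={cand,b=4,log=-}
step 2 deliver 1→0: 0={foll,b=4,log=-}
step 3 deliver 0→1: 1={lead,b=4,log=-}
step 4 propose(1,'w'): —
step 5 deliver 1→0: 0={foll,b=4,log=w}
step 6 deliver 0→1: 1={lead,b=4,log=w}
step 7 deliver 1→2: 2={foll,b=4,log=-}
step 8 deliver 2→1: —
step 9 timeout(2): 2={cand,b=8,log=-}
step 10 timeout(2): 2={cand,b=11,log=-}
step 11 deliver 1→2: —
step 12 deliver 2→0: 0={foll,b=8,log=w}
step 13 deliver 0→2: —
step 14 deliver 2→1: 1={foll,b=8,log=w}
step 15 deliver 0→1: —
step 16 deliver 1→0: —
step 17 crash(2): 2={✗cand,b=11,log=-}
step 18 deliver 2→1: —
step 19 deliver 0→1: —
step 20 timeout(1): 1={cand,b=10,log=w}
step 21 deliver 2→1: —
step 22 recover(2): 2={foll,b=11,log=-}

yes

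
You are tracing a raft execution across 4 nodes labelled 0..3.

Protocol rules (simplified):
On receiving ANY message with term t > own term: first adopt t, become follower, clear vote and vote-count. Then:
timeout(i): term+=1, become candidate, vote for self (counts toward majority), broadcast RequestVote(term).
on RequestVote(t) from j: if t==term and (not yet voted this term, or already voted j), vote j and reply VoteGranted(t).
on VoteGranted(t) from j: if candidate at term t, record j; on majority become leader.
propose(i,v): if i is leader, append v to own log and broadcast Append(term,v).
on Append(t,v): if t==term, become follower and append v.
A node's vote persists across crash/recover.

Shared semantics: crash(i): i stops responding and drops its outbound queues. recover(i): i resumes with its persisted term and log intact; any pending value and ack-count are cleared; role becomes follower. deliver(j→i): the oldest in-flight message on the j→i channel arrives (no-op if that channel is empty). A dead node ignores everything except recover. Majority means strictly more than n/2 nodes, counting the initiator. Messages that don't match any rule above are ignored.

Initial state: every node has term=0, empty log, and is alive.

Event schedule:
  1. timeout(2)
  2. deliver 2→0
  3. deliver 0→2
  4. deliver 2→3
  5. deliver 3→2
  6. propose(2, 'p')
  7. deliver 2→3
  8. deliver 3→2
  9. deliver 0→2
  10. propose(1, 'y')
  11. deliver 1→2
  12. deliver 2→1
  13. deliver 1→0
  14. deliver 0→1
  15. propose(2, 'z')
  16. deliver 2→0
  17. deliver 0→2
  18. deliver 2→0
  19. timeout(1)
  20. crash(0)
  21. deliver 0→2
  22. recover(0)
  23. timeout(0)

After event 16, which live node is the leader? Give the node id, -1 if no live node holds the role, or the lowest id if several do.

[1] timeout(2) → N2(cand t1 [-])
[2] deliver 2→0 → N0(foll t1 [-])
[3] deliver 0→2 → ∅
[4] deliver 2→3 → N3(foll t1 [-])
[5] deliver 3→2 → N2(lead t1 [-])
[6] propose(2,'p') → N2(lead t1 [p])
[7] deliver 2→3 → N3(foll t1 [p])
[8] deliver 3→2 → ∅
[9] deliver 0→2 → ∅
[10] propose(1,'y') → ∅
[11] deliver 1→2 → ∅
[12] deliver 2→1 → N1(foll t1 [-])
[13] deliver 1→0 → ∅
[14] deliver 0→1 → ∅
[15] propose(2,'z') → N2(lead t1 [p,z])
[16] deliver 2→0 → N0(foll t1 [p])

2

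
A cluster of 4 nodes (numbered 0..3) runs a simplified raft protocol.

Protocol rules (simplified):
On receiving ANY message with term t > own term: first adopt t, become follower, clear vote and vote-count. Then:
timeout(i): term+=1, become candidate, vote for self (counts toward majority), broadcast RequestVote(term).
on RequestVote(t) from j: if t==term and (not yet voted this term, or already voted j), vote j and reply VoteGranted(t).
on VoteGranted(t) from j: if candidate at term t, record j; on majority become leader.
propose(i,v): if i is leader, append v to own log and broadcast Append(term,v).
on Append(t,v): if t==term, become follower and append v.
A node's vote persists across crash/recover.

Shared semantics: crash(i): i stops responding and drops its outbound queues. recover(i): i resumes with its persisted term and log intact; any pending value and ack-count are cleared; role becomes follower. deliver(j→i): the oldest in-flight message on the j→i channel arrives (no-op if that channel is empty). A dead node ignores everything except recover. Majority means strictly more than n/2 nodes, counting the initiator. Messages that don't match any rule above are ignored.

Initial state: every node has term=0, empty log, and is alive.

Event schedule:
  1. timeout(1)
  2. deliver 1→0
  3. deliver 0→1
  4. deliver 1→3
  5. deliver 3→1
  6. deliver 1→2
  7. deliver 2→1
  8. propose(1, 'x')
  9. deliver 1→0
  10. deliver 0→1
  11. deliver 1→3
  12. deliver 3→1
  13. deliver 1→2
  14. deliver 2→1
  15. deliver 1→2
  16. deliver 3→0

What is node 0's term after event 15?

step 1 timeout(1): 1={cand,t=1,log=-}
step 2 deliver 1→0: 0={foll,t=1,log=-}
step 3 deliver 0→1: —
step 4 deliver 1→3: 3={foll,t=1,log=-}
step 5 deliver 3→1: 1={lead,t=1,log=-}
step 6 deliver 1→2: 2={foll,t=1,log=-}
step 7 deliver 2→1: —
step 8 propose(1,'x'): 1={lead,t=1,log=x}
step 9 deliver 1→0: 0={foll,t=1,log=x}
step 10 deliver 0→1: —
step 11 deliver 1→3: 3={foll,t=1,log=x}
step 12 deliver 3→1: —
step 13 deliver 1→2: 2={foll,t=1,log=x}
step 14 deliver 2→1: —
step 15 deliver 1→2: —

1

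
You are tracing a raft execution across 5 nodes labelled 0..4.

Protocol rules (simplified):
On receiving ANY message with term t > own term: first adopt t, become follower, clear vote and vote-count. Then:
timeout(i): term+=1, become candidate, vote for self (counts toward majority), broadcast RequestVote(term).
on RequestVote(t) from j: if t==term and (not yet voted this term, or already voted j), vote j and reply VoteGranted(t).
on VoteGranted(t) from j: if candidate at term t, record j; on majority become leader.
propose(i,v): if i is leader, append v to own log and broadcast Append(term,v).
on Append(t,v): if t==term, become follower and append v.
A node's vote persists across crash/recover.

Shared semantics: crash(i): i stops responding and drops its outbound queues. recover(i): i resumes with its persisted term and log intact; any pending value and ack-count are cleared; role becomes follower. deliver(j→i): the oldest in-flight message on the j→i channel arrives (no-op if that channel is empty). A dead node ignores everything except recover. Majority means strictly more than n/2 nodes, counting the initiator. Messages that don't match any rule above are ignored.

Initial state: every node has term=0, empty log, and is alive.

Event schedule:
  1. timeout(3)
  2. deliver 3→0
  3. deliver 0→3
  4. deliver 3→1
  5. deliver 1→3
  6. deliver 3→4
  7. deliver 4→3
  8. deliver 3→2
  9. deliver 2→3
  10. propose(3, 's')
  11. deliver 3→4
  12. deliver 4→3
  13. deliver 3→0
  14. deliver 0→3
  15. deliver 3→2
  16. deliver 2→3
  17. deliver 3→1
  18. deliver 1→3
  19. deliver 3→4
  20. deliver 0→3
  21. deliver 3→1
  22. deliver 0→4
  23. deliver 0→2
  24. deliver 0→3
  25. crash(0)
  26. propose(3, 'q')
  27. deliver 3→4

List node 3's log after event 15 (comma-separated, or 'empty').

s

after 1 — timeout(3): n3:cand/t1/[-]
after 2 — deliver 3→0: n0:foll/t1/[-]
after 3 — deliver 0→3: ·
after 4 — deliver 3→1: n1:foll/t1/[-]
after 5 — deliver 1→3: n3:lead/t1/[-]
after 6 — deliver 3→4: n4:foll/t1/[-]
after 7 — deliver 4→3: ·
after 8 — deliver 3→2: n2:foll/t1/[-]
after 9 — deliver 2→3: ·
after 10 — propose(3,'s'): n3:lead/t1/[s]
after 11 — deliver 3→4: n4:foll/t1/[s]
after 12 — deliver 4→3: ·
after 13 — deliver 3→0: n0:foll/t1/[s]
after 14 — deliver 0→3: ·
after 15 — deliver 3→2: n2:foll/t1/[s]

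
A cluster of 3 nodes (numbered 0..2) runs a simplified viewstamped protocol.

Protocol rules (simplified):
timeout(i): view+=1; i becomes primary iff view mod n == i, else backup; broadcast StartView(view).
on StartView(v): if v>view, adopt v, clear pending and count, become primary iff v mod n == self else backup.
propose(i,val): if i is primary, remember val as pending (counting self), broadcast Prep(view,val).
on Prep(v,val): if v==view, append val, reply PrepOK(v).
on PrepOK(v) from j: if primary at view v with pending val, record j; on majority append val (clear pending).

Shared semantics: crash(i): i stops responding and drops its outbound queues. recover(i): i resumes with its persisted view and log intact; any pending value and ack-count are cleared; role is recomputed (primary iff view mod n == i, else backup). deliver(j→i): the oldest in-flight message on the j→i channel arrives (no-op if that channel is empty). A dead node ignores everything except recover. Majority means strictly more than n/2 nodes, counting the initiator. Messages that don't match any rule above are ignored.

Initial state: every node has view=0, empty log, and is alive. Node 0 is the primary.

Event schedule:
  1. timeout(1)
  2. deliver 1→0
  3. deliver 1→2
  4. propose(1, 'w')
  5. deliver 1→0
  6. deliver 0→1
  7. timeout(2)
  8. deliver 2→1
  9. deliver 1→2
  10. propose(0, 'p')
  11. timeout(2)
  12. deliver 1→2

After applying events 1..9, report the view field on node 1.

after 1 — timeout(1): n1:prim/v1/[-]
after 2 — deliver 1→0: n0:back/v1/[-]
after 3 — deliver 1→2: n2:back/v1/[-]
after 4 — propose(1,'w'): ·
after 5 — deliver 1→0: n0:back/v1/[w]
after 6 — deliver 0→1: n1:prim/v1/[w]
after 7 — timeout(2): n2:prim/v2/[-]
after 8 — deliver 2→1: n1:back/v2/[w]
after 9 — deliver 1→2: ·

2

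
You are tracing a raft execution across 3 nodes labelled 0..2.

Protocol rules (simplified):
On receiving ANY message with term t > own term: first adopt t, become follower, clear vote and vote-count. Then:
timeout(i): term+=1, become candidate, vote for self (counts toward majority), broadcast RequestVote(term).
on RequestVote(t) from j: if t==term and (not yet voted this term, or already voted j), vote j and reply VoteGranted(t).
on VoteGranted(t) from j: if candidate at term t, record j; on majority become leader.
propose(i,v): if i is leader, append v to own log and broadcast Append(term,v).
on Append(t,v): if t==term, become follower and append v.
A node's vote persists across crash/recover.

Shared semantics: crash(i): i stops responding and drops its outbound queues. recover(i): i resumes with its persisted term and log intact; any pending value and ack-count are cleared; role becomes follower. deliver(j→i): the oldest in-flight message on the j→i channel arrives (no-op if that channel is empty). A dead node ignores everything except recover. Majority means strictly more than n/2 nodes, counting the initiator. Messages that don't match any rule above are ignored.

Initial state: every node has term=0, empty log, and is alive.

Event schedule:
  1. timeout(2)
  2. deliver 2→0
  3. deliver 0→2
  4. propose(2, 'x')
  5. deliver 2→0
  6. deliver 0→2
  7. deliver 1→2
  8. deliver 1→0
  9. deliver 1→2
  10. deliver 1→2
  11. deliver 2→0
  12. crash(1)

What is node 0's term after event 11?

1

[1] timeout(2) → N2(cand t1 [-])
[2] deliver 2→0 → N0(foll t1 [-])
[3] deliver 0→2 → N2(lead t1 [-])
[4] propose(2,'x') → N2(lead t1 [x])
[5] deliver 2→0 → N0(foll t1 [x])
[6] deliver 0→2 → ∅
[7] deliver 1→2 → ∅
[8] deliver 1→0 → ∅
[9] deliver 1→2 → ∅
[10] deliver 1→2 → ∅
[11] deliver 2→0 → ∅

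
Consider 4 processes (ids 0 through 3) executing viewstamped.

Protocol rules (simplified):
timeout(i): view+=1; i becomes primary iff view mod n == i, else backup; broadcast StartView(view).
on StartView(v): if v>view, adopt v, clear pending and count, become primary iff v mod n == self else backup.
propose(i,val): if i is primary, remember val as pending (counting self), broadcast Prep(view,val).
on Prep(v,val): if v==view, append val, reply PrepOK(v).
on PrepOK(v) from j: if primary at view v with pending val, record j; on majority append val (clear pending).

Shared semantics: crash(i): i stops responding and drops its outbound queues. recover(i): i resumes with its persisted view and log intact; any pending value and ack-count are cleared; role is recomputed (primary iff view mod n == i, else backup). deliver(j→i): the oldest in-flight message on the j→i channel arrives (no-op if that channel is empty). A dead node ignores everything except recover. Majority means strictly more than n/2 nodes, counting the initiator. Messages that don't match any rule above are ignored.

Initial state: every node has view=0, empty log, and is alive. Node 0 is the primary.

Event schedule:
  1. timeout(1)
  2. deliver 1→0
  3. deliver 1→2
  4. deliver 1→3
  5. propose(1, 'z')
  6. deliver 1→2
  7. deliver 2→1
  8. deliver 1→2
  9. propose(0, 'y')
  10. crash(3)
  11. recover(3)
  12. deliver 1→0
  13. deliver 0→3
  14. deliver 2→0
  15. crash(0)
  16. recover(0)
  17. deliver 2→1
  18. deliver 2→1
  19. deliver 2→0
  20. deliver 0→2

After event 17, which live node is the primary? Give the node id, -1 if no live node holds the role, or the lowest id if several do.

1

step 1 timeout(1): 1={prim,v=1,log=-}
step 2 deliver 1→0: 0={back,v=1,log=-}
step 3 deliver 1→2: 2={back,v=1,log=-}
step 4 deliver 1→3: 3={back,v=1,log=-}
step 5 propose(1,'z'): —
step 6 deliver 1→2: 2={back,v=1,log=z}
step 7 deliver 2→1: —
step 8 deliver 1→2: —
step 9 propose(0,'y'): —
step 10 crash(3): 3={✗back,v=1,log=-}
step 11 recover(3): 3={back,v=1,log=-}
step 12 deliver 1→0: 0={back,v=1,log=z}
step 13 deliver 0→3: —
step 14 deliver 2→0: —
step 15 crash(0): 0={✗back,v=1,log=z}
step 16 recover(0): 0={back,v=1,log=z}
step 17 deliver 2→1: —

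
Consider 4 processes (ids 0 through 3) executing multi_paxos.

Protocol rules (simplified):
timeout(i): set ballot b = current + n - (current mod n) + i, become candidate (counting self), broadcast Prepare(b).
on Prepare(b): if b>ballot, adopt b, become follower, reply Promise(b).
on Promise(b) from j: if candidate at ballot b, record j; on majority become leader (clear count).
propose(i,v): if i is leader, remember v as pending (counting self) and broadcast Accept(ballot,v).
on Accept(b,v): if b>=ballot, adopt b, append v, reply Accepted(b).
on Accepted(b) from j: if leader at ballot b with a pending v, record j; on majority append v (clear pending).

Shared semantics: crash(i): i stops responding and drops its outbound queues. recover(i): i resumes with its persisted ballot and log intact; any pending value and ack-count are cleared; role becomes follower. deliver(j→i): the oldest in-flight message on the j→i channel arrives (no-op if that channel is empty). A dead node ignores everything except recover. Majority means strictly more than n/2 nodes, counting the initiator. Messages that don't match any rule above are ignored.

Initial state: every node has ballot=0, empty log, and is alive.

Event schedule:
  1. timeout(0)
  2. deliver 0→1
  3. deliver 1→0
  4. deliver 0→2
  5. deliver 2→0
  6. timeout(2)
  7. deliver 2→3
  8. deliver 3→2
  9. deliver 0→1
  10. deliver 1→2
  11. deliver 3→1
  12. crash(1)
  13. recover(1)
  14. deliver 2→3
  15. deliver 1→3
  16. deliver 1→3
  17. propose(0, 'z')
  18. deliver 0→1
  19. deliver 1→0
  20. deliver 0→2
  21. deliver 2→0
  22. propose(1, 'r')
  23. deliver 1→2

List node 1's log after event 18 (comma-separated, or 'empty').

z

1. timeout(0):  <0:cand b4 ->
2. deliver 0→1:  <1:foll b4 ->
3. deliver 1→0:  nop
4. deliver 0→2:  <2:foll b4 ->
5. deliver 2→0:  <0:lead b4 ->
6. timeout(2):  <2:cand b10 ->
7. deliver 2→3:  <3:foll b10 ->
8. deliver 3→2:  nop
9. deliver 0→1:  nop
10. deliver 1→2:  nop
11. deliver 3→1:  nop
12. crash(1):  <1:✗foll b4 ->
13. recover(1):  <1:foll b4 ->
14. deliver 2→3:  nop
15. deliver 1→3:  nop
16. deliver 1→3:  nop
17. propose(0,'z'):  nop
18. deliver 0→1:  <1:foll b4 z>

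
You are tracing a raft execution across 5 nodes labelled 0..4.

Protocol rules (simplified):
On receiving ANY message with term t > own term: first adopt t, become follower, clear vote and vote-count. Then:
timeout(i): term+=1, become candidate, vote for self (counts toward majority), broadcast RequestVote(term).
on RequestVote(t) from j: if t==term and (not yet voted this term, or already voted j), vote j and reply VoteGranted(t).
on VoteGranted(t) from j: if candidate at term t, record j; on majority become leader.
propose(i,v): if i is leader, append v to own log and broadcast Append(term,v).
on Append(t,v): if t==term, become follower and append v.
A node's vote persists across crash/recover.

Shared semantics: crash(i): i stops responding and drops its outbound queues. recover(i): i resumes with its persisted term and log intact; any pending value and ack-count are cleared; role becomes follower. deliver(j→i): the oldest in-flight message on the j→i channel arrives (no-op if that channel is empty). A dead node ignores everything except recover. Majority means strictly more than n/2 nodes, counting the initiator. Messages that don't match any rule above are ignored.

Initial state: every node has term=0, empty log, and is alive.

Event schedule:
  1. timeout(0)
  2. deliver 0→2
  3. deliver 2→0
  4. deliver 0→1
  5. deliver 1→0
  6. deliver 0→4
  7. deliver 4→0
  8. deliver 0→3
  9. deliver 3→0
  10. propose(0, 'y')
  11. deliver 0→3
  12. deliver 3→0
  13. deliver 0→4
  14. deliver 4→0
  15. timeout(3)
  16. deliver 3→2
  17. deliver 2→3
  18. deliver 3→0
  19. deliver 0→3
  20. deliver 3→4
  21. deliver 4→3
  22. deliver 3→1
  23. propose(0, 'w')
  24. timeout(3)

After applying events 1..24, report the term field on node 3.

3

e1 timeout(0): 0[cand,t=1,-]
e2 deliver 0→2: 2[foll,t=1,-]
e3 deliver 2→0: ·
e4 deliver 0→1: 1[foll,t=1,-]
e5 deliver 1→0: 0[lead,t=1,-]
e6 deliver 0→4: 4[foll,t=1,-]
e7 deliver 4→0: ·
e8 deliver 0→3: 3[foll,t=1,-]
e9 deliver 3→0: ·
e10 propose(0,'y'): 0[lead,t=1,y]
e11 deliver 0→3: 3[foll,t=1,y]
e12 deliver 3→0: ·
e13 deliver 0→4: 4[foll,t=1,y]
e14 deliver 4→0: ·
e15 timeout(3): 3[cand,t=2,y]
e16 deliver 3→2: 2[foll,t=2,-]
e17 deliver 2→3: ·
e18 deliver 3→0: 0[foll,t=2,y]
e19 deliver 0→3: 3[lead,t=2,y]
e20 deliver 3→4: 4[foll,t=2,y]
e21 deliver 4→3: ·
e22 deliver 3→1: 1[foll,t=2,-]
e23 propose(0,'w'): ·
e24 timeout(3): 3[cand,t=3,y]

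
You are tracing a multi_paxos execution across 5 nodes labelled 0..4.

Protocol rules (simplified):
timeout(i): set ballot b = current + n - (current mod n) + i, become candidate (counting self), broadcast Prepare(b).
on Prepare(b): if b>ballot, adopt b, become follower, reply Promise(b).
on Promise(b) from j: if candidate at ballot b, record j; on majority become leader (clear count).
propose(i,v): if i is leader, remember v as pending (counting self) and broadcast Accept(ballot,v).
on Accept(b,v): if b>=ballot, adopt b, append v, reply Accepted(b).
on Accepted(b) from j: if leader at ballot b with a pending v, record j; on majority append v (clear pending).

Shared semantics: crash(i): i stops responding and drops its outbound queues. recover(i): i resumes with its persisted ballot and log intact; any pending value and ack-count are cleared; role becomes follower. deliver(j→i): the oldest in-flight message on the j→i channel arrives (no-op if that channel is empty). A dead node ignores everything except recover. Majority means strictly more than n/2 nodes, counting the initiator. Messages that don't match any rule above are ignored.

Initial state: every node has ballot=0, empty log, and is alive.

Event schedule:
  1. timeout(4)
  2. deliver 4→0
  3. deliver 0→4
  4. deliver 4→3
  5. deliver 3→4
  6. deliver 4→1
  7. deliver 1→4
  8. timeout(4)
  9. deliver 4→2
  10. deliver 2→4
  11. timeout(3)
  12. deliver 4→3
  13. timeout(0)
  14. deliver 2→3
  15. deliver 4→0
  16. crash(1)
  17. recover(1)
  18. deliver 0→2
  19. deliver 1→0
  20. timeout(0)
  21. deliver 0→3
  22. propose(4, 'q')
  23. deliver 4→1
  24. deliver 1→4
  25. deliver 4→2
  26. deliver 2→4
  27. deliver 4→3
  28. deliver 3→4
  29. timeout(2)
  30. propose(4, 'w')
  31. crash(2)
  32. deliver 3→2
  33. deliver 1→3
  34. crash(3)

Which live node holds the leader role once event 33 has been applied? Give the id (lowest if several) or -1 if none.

4

e1 timeout(4): 4[cand,b=9,-]
e2 deliver 4→0: 0[foll,b=9,-]
e3 deliver 0→4: ·
e4 deliver 4→3: 3[foll,b=9,-]
e5 deliver 3→4: 4[lead,b=9,-]
e6 deliver 4→1: 1[foll,b=9,-]
e7 deliver 1→4: ·
e8 timeout(4): 4[cand,b=14,-]
e9 deliver 4→2: 2[foll,b=9,-]
e10 deliver 2→4: ·
e11 timeout(3): 3[cand,b=13,-]
e12 deliver 4→3: 3[foll,b=14,-]
e13 timeout(0): 0[cand,b=10,-]
e14 deliver 2→3: ·
e15 deliver 4→0: 0[foll,b=14,-]
e16 crash(1): 1[✗foll,b=9,-]
e17 recover(1): 1[foll,b=9,-]
e18 deliver 0→2: 2[foll,b=10,-]
e19 deliver 1→0: ·
e20 timeout(0): 0[cand,b=15,-]
e21 deliver 0→3: ·
e22 propose(4,'q'): ·
e23 deliver 4→1: 1[foll,b=14,-]
e24 deliver 1→4: ·
e25 deliver 4→2: 2[foll,b=14,-]
e26 deliver 2→4: 4[lead,b=14,-]
e27 deliver 4→3: ·
e28 deliver 3→4: ·
e29 timeout(2): 2[cand,b=17,-]
e30 propose(4,'w'): ·
e31 crash(2): 2[✗cand,b=17,-]
e32 deliver 3→2: ·
e33 deliver 1→3: ·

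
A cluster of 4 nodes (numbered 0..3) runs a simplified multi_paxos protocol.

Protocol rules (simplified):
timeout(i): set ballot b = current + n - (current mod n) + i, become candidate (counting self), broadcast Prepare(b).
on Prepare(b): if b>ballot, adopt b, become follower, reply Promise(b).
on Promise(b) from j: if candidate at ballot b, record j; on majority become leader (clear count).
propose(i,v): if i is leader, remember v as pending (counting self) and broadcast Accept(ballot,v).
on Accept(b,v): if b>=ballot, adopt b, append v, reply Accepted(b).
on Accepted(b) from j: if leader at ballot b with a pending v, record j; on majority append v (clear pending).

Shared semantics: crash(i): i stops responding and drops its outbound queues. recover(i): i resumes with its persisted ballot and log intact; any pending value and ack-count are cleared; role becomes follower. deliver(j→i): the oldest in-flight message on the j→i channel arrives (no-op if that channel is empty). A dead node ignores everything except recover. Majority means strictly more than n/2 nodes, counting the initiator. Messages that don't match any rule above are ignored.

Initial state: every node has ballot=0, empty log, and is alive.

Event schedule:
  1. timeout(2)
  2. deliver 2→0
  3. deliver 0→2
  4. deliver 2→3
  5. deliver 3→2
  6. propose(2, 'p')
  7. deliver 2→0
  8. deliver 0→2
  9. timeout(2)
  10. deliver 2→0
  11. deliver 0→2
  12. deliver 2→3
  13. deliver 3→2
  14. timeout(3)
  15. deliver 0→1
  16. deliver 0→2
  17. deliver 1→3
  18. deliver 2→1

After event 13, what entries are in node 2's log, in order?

empty

e1 timeout(2): 2[cand,b=6,-]
e2 deliver 2→0: 0[foll,b=6,-]
e3 deliver 0→2: ·
e4 deliver 2→3: 3[foll,b=6,-]
e5 deliver 3→2: 2[lead,b=6,-]
e6 propose(2,'p'): ·
e7 deliver 2→0: 0[foll,b=6,p]
e8 deliver 0→2: ·
e9 timeout(2): 2[cand,b=10,-]
e10 deliver 2→0: 0[foll,b=10,p]
e11 deliver 0→2: ·
e12 deliver 2→3: 3[foll,b=6,p]
e13 deliver 3→2: ·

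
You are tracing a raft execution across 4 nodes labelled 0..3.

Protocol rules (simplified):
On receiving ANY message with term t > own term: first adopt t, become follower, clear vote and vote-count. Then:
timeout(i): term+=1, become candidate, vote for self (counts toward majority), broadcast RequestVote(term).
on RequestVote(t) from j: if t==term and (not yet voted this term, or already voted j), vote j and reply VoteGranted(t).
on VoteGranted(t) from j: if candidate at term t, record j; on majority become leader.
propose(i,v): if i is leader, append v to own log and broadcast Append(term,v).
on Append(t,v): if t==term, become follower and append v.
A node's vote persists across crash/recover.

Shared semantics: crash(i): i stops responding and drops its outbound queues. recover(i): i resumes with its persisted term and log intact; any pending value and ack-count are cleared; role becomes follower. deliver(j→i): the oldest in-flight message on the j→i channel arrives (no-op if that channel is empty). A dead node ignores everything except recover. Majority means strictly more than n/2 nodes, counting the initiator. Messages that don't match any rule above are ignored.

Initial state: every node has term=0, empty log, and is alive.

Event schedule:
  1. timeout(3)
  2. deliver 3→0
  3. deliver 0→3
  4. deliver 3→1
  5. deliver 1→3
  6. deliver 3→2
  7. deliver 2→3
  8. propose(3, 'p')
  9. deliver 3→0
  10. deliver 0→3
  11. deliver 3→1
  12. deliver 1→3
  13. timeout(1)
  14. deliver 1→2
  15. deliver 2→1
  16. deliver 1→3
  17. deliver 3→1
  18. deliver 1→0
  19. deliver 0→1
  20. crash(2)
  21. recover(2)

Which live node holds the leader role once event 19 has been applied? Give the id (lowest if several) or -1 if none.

1

e1 timeout(3): 3[cand,t=1,-]
e2 deliver 3→0: 0[foll,t=1,-]
e3 deliver 0→3: ·
e4 deliver 3→1: 1[foll,t=1,-]
e5 deliver 1→3: 3[lead,t=1,-]
e6 deliver 3→2: 2[foll,t=1,-]
e7 deliver 2→3: ·
e8 propose(3,'p'): 3[lead,t=1,p]
e9 deliver 3→0: 0[foll,t=1,p]
e10 deliver 0→3: ·
e11 deliver 3→1: 1[foll,t=1,p]
e12 deliver 1→3: ·
e13 timeout(1): 1[cand,t=2,p]
e14 deliver 1→2: 2[foll,t=2,-]
e15 deliver 2→1: ·
e16 deliver 1→3: 3[foll,t=2,p]
e17 deliver 3→1: 1[lead,t=2,p]
e18 deliver 1→0: 0[foll,t=2,p]
e19 deliver 0→1: ·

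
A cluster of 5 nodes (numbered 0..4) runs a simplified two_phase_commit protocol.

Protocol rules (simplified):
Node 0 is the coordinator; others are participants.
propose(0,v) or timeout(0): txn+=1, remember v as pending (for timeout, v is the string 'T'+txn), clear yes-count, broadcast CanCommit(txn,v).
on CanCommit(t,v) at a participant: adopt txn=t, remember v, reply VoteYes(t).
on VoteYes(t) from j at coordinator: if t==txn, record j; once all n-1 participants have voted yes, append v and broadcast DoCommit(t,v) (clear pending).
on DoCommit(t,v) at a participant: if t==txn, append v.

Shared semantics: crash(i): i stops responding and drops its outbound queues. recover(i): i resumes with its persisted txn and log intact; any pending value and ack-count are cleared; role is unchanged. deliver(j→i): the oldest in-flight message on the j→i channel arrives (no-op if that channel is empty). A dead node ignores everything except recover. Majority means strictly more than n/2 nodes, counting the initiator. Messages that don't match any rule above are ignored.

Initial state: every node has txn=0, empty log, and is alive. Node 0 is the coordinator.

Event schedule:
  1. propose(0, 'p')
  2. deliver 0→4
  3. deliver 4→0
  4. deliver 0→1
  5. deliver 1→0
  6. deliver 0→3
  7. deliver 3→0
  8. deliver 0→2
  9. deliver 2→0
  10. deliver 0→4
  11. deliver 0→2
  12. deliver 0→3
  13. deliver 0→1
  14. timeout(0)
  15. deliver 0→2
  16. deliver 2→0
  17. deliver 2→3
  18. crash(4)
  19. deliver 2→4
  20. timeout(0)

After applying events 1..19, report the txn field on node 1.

[1] propose(0,'p') → N0(coor t1 [-])
[2] deliver 0→4 → N4(part t1 [-])
[3] deliver 4→0 → ∅
[4] deliver 0→1 → N1(part t1 [-])
[5] deliver 1→0 → ∅
[6] deliver 0→3 → N3(part t1 [-])
[7] deliver 3→0 → ∅
[8] deliver 0→2 → N2(part t1 [-])
[9] deliver 2→0 → N0(coor t1 [p])
[10] deliver 0→4 → N4(part t1 [p])
[11] deliver 0→2 → N2(part t1 [p])
[12] deliver 0→3 → N3(part t1 [p])
[13] deliver 0→1 → N1(part t1 [p])
[14] timeout(0) → N0(coor t2 [p])
[15] deliver 0→2 → N2(part t2 [p])
[16] deliver 2→0 → ∅
[17] deliver 2→3 → ∅
[18] crash(4) → N4(✗part t1 [p])
[19] deliver 2→4 → ∅

1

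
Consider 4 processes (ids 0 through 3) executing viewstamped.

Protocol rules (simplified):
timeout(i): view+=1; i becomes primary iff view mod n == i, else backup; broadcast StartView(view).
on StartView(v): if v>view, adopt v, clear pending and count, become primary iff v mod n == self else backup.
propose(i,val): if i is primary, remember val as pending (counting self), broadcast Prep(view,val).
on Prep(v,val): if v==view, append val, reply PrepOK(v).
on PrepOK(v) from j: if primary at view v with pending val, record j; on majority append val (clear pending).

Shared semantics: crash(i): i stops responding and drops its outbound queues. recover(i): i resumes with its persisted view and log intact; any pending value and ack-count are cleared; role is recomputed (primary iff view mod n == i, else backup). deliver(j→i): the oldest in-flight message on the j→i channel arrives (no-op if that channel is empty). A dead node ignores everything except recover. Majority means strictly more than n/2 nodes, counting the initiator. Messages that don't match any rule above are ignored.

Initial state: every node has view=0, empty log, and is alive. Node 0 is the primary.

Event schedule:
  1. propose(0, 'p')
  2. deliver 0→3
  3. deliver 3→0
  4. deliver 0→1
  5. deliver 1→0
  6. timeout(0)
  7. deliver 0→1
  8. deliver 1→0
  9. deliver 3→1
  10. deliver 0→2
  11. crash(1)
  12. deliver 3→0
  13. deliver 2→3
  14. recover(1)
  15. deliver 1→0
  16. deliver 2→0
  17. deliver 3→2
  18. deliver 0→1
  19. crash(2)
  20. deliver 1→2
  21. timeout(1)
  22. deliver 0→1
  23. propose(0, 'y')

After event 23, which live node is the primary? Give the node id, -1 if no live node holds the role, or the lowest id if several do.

-1

[1] propose(0,'p') → ∅
[2] deliver 0→3 → N3(back v0 [p])
[3] deliver 3→0 → ∅
[4] deliver 0→1 → N1(back v0 [p])
[5] deliver 1→0 → N0(prim v0 [p])
[6] timeout(0) → N0(back v1 [p])
[7] deliver 0→1 → N1(prim v1 [p])
[8] deliver 1→0 → ∅
[9] deliver 3→1 → ∅
[10] deliver 0→2 → N2(back v0 [p])
[11] crash(1) → N1(✗prim v1 [p])
[12] deliver 3→0 → ∅
[13] deliver 2→3 → ∅
[14] recover(1) → N1(prim v1 [p])
[15] deliver 1→0 → ∅
[16] deliver 2→0 → ∅
[17] deliver 3→2 → ∅
[18] deliver 0→1 → ∅
[19] crash(2) → N2(✗back v0 [p])
[20] deliver 1→2 → ∅
[21] timeout(1) → N1(back v2 [p])
[22] deliver 0→1 → ∅
[23] propose(0,'y') → ∅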